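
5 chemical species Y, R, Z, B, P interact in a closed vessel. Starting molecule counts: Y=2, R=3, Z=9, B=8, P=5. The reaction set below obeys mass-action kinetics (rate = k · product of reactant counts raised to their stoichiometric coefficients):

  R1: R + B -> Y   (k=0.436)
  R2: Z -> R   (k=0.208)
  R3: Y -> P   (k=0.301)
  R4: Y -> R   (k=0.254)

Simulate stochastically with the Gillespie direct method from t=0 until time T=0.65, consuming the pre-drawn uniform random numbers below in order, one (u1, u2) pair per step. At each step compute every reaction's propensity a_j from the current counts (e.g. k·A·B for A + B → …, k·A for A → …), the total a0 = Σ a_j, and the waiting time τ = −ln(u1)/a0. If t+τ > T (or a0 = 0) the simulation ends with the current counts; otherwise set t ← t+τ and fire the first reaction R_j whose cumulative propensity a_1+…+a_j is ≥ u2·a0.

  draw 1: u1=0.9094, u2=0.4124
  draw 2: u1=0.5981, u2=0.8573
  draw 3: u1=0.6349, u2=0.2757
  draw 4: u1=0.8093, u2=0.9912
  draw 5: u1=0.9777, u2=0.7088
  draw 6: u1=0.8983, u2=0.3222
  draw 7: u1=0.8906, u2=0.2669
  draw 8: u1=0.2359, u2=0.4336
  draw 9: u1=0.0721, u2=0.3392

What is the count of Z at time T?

Z at T = 7

t=0.000: Y=2 R=3 Z=9 B=8 P=5
Draw 1: a1=10.464, a2=1.872, a3=0.602, a4=0.508, a0=13.446; τ=−ln(0.9094)/13.446=0.007 → t=0.007; u2·a0=0.4124·13.446=5.545 ≤ a1=10.464 → R1 fires; Y=3 R=2 Z=9 B=7 P=5
Draw 2: a1=6.104, a2=1.872, a3=0.903, a4=0.762, a0=9.641; τ=−ln(0.5981)/9.641=0.053 → t=0.060; u2·a0=0.8573·9.641=8.265; a1+a2=7.976 < 8.265 ≤ a1+…+a3=8.879 → R3 fires; Y=2 R=2 Z=9 B=7 P=6
Draw 3: a1=6.104, a2=1.872, a3=0.602, a4=0.508, a0=9.086; τ=−ln(0.6349)/9.086=0.050 → t=0.110; u2·a0=0.2757·9.086=2.505 ≤ a1=6.104 → R1 fires; Y=3 R=1 Z=9 B=6 P=6
Draw 4: a1=2.616, a2=1.872, a3=0.903, a4=0.762, a0=6.153; τ=−ln(0.8093)/6.153=0.034 → t=0.145; u2·a0=0.9912·6.153=6.099; a1+…+a3=5.391 < 6.099 ≤ a1+…+a4=6.153 → R4 fires; Y=2 R=2 Z=9 B=6 P=6
Draw 5: a1=5.232, a2=1.872, a3=0.602, a4=0.508, a0=8.214; τ=−ln(0.9777)/8.214=0.003 → t=0.148; u2·a0=0.7088·8.214=5.822; a1=5.232 < 5.822 ≤ a1+a2=7.104 → R2 fires; Y=2 R=3 Z=8 B=6 P=6
Draw 6: a1=7.848, a2=1.664, a3=0.602, a4=0.508, a0=10.622; τ=−ln(0.8983)/10.622=0.010 → t=0.158; u2·a0=0.3222·10.622=3.422 ≤ a1=7.848 → R1 fires; Y=3 R=2 Z=8 B=5 P=6
Draw 7: a1=4.360, a2=1.664, a3=0.903, a4=0.762, a0=7.689; τ=−ln(0.8906)/7.689=0.015 → t=0.173; u2·a0=0.2669·7.689=2.052 ≤ a1=4.360 → R1 fires; Y=4 R=1 Z=8 B=4 P=6
Draw 8: a1=1.744, a2=1.664, a3=1.204, a4=1.016, a0=5.628; τ=−ln(0.2359)/5.628=0.257 → t=0.429; u2·a0=0.4336·5.628=2.440; a1=1.744 < 2.440 ≤ a1+a2=3.408 → R2 fires; Y=4 R=2 Z=7 B=4 P=6
Draw 9: a1=3.488, a2=1.456, a3=1.204, a4=1.016, a0=7.164; τ=−ln(0.0721)/7.164=0.367 → t=0.796 > T=0.65: stop.
Read off Z at T=0.65: 7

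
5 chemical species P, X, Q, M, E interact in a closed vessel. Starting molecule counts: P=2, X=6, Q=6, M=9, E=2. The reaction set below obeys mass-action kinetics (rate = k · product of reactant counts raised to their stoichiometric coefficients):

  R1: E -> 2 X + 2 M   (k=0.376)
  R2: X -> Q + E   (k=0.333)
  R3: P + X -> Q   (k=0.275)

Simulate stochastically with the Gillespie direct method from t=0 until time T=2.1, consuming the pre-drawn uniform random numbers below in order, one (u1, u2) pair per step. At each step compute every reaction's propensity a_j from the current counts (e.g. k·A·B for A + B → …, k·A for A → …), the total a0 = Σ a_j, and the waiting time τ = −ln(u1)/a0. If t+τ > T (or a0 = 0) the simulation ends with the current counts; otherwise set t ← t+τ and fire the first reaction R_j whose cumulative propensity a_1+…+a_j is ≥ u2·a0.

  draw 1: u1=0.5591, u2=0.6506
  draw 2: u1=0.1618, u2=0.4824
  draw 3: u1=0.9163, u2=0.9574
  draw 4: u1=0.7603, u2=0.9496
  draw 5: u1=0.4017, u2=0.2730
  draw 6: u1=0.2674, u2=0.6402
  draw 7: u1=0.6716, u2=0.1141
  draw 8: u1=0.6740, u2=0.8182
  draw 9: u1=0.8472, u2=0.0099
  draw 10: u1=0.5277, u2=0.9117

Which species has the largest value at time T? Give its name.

Dominant species at T: M

t=0.000: P=2 X=6 Q=6 M=9 E=2
Draw 1: a1=0.752, a2=1.998, a3=3.300, a0=6.050; τ=−ln(0.5591)/6.050=0.096 → t=0.096; u2·a0=0.6506·6.050=3.936; a1+a2=2.750 < 3.936 ≤ a1+…+a3=6.050 → R3 fires; P=1 X=5 Q=7 M=9 E=2
Draw 2: a1=0.752, a2=1.665, a3=1.375, a0=3.792; τ=−ln(0.1618)/3.792=0.480 → t=0.576; u2·a0=0.4824·3.792=1.829; a1=0.752 < 1.829 ≤ a1+a2=2.417 → R2 fires; P=1 X=4 Q=8 M=9 E=3
Draw 3: a1=1.128, a2=1.332, a3=1.100, a0=3.560; τ=−ln(0.9163)/3.560=0.025 → t=0.601; u2·a0=0.9574·3.560=3.408; a1+a2=2.460 < 3.408 ≤ a1+…+a3=3.560 → R3 fires; P=0 X=3 Q=9 M=9 E=3
Draw 4: a1=1.128, a2=0.999, a3=0.000, a0=2.127; τ=−ln(0.7603)/2.127=0.129 → t=0.730; u2·a0=0.9496·2.127=2.020; a1=1.128 < 2.020 ≤ a1+a2=2.127 → R2 fires; P=0 X=2 Q=10 M=9 E=4
Draw 5: a1=1.504, a2=0.666, a3=0.000, a0=2.170; τ=−ln(0.4017)/2.170=0.420 → t=1.150; u2·a0=0.2730·2.170=0.592 ≤ a1=1.504 → R1 fires; P=0 X=4 Q=10 M=11 E=3
Draw 6: a1=1.128, a2=1.332, a3=0.000, a0=2.460; τ=−ln(0.2674)/2.460=0.536 → t=1.686; u2·a0=0.6402·2.460=1.575; a1=1.128 < 1.575 ≤ a1+a2=2.460 → R2 fires; P=0 X=3 Q=11 M=11 E=4
Draw 7: a1=1.504, a2=0.999, a3=0.000, a0=2.503; τ=−ln(0.6716)/2.503=0.159 → t=1.845; u2·a0=0.1141·2.503=0.286 ≤ a1=1.504 → R1 fires; P=0 X=5 Q=11 M=13 E=3
Draw 8: a1=1.128, a2=1.665, a3=0.000, a0=2.793; τ=−ln(0.6740)/2.793=0.141 → t=1.987; u2·a0=0.8182·2.793=2.285; a1=1.128 < 2.285 ≤ a1+a2=2.793 → R2 fires; P=0 X=4 Q=12 M=13 E=4
Draw 9: a1=1.504, a2=1.332, a3=0.000, a0=2.836; τ=−ln(0.8472)/2.836=0.058 → t=2.045; u2·a0=0.0099·2.836=0.028 ≤ a1=1.504 → R1 fires; P=0 X=6 Q=12 M=15 E=3
Draw 10: a1=1.128, a2=1.998, a3=0.000, a0=3.126; τ=−ln(0.5277)/3.126=0.204 → t=2.250 > T=2.1: stop.
At T=2.1: P=0 X=6 Q=12 M=15 E=3; the largest is M.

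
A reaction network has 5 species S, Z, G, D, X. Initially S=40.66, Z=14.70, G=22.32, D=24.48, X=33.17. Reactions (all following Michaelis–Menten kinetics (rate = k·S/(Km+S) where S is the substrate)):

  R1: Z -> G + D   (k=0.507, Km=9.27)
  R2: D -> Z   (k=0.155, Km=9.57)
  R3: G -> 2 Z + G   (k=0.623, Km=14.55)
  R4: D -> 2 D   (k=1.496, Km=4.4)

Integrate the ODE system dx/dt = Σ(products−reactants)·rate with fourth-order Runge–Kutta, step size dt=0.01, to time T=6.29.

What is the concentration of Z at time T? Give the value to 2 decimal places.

RK4 with dt=0.01: 629 steps to T=6.29. Trajectory (selected grid times):
t=0.00: S=40.66 Z=14.70 G=22.32 D=24.48 X=33.17
t=0.70: S=40.66 Z=15.09 G=22.54 D=25.51 X=33.17
t=1.40: S=40.66 Z=15.48 G=22.76 D=26.55 X=33.17
t=2.10: S=40.66 Z=15.87 G=22.98 D=27.59 X=33.17
t=2.80: S=40.66 Z=16.26 G=23.21 D=28.64 X=33.17
t=3.49: S=40.66 Z=16.65 G=23.43 D=29.68 X=33.17
t=4.19: S=40.66 Z=17.04 G=23.66 D=30.74 X=33.17
t=4.89: S=40.66 Z=17.43 G=23.89 D=31.81 X=33.17
t=5.59: S=40.66 Z=17.83 G=24.12 D=32.88 X=33.17
t=6.29: S=40.66 Z=18.22 G=24.36 D=33.95 X=33.17
Read off Z at T=6.29: 18.22

Z at T = 18.22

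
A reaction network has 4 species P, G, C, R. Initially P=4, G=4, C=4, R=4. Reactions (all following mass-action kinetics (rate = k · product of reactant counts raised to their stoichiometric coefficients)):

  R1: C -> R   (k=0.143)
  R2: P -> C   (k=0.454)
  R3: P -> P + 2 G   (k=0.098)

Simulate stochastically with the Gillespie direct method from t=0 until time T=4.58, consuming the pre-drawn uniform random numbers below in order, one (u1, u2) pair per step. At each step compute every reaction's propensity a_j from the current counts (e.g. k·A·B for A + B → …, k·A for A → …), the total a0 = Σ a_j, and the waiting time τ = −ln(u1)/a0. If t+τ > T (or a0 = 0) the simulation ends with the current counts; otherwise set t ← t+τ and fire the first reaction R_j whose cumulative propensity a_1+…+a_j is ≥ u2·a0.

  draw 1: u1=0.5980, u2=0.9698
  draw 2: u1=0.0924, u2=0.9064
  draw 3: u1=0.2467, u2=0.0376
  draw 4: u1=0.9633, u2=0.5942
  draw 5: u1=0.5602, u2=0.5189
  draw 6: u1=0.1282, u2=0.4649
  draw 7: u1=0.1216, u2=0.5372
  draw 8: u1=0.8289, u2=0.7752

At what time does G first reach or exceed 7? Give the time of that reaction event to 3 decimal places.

t=0.000: P=4 G=4 C=4 R=4
Draw 1: a1=0.572, a2=1.816, a3=0.392, a0=2.780; τ=−ln(0.5980)/2.780=0.185 → t=0.185; u2·a0=0.9698·2.780=2.696; a1+a2=2.388 < 2.696 ≤ a1+…+a3=2.780 → R3 fires; P=4 G=6 C=4 R=4
Draw 2: a1=0.572, a2=1.816, a3=0.392, a0=2.780; τ=−ln(0.0924)/2.780=0.857 → t=1.042; u2·a0=0.9064·2.780=2.520; a1+a2=2.388 < 2.520 ≤ a1+…+a3=2.780 → R3 fires; P=4 G=8 C=4 R=4
Draw 3: a1=0.572, a2=1.816, a3=0.392, a0=2.780; τ=−ln(0.2467)/2.780=0.503 → t=1.545; u2·a0=0.0376·2.780=0.105 ≤ a1=0.572 → R1 fires; P=4 G=8 C=3 R=5
Draw 4: a1=0.429, a2=1.816, a3=0.392, a0=2.637; τ=−ln(0.9633)/2.637=0.014 → t=1.559; u2·a0=0.5942·2.637=1.567; a1=0.429 < 1.567 ≤ a1+a2=2.245 → R2 fires; P=3 G=8 C=4 R=5
Draw 5: a1=0.572, a2=1.362, a3=0.294, a0=2.228; τ=−ln(0.5602)/2.228=0.260 → t=1.819; u2·a0=0.5189·2.228=1.156; a1=0.572 < 1.156 ≤ a1+a2=1.934 → R2 fires; P=2 G=8 C=5 R=5
Draw 6: a1=0.715, a2=0.908, a3=0.196, a0=1.819; τ=−ln(0.1282)/1.819=1.129 → t=2.949; u2·a0=0.4649·1.819=0.846; a1=0.715 < 0.846 ≤ a1+a2=1.623 → R2 fires; P=1 G=8 C=6 R=5
Draw 7: a1=0.858, a2=0.454, a3=0.098, a0=1.410; τ=−ln(0.1216)/1.410=1.494 → t=4.443; u2·a0=0.5372·1.410=0.757 ≤ a1=0.858 → R1 fires; P=1 G=8 C=5 R=6
Draw 8: a1=0.715, a2=0.454, a3=0.098, a0=1.267; τ=−ln(0.8289)/1.267=0.148 → t=4.591 > T=4.58: stop.
G first becomes ≥ 7 when it reaches 8 at the event at t=1.042.

Threshold first reached at t = 1.042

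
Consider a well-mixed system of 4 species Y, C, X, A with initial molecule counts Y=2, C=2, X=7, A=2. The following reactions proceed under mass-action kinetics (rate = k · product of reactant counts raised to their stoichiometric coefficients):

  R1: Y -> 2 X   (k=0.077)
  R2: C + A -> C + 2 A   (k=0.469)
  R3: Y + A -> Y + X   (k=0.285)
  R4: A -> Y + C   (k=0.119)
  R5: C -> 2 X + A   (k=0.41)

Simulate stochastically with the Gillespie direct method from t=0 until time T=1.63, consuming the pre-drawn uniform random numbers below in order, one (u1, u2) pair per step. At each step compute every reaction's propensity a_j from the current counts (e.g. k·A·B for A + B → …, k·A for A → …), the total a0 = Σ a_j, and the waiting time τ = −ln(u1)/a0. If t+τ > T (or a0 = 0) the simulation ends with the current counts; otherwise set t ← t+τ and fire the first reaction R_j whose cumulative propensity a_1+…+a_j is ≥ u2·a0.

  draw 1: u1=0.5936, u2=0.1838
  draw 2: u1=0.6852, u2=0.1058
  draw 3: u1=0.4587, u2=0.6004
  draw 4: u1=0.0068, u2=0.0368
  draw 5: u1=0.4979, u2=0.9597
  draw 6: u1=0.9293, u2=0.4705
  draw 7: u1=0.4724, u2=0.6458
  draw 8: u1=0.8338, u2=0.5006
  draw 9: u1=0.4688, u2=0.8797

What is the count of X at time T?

t=0.000: Y=2 C=2 X=7 A=2
Draw 1: a1=0.154, a2=1.876, a3=1.140, a4=0.238, a5=0.820, a0=4.228; τ=−ln(0.5936)/4.228=0.123 → t=0.123; u2·a0=0.1838·4.228=0.777; a1=0.154 < 0.777 ≤ a1+a2=2.030 → R2 fires; Y=2 C=2 X=7 A=3
Draw 2: a1=0.154, a2=2.814, a3=1.710, a4=0.357, a5=0.820, a0=5.855; τ=−ln(0.6852)/5.855=0.065 → t=0.188; u2·a0=0.1058·5.855=0.619; a1=0.154 < 0.619 ≤ a1+a2=2.968 → R2 fires; Y=2 C=2 X=7 A=4
Draw 3: a1=0.154, a2=3.752, a3=2.280, a4=0.476, a5=0.820, a0=7.482; τ=−ln(0.4587)/7.482=0.104 → t=0.292; u2·a0=0.6004·7.482=4.492; a1+a2=3.906 < 4.492 ≤ a1+…+a3=6.186 → R3 fires; Y=2 C=2 X=8 A=3
Draw 4: a1=0.154, a2=2.814, a3=1.710, a4=0.357, a5=0.820, a0=5.855; τ=−ln(0.0068)/5.855=0.852 → t=1.144; u2·a0=0.0368·5.855=0.215; a1=0.154 < 0.215 ≤ a1+a2=2.968 → R2 fires; Y=2 C=2 X=8 A=4
Draw 5: a1=0.154, a2=3.752, a3=2.280, a4=0.476, a5=0.820, a0=7.482; τ=−ln(0.4979)/7.482=0.093 → t=1.238; u2·a0=0.9597·7.482=7.180; a1+…+a4=6.662 < 7.180 ≤ a1+…+a5=7.482 → R5 fires; Y=2 C=1 X=10 A=5
Draw 6: a1=0.154, a2=2.345, a3=2.850, a4=0.595, a5=0.410, a0=6.354; τ=−ln(0.9293)/6.354=0.012 → t=1.249; u2·a0=0.4705·6.354=2.990; a1+a2=2.499 < 2.990 ≤ a1+…+a3=5.349 → R3 fires; Y=2 C=1 X=11 A=4
Draw 7: a1=0.154, a2=1.876, a3=2.280, a4=0.476, a5=0.410, a0=5.196; τ=−ln(0.4724)/5.196=0.144 → t=1.394; u2·a0=0.6458·5.196=3.356; a1+a2=2.030 < 3.356 ≤ a1+…+a3=4.310 → R3 fires; Y=2 C=1 X=12 A=3
Draw 8: a1=0.154, a2=1.407, a3=1.710, a4=0.357, a5=0.410, a0=4.038; τ=−ln(0.8338)/4.038=0.045 → t=1.439; u2·a0=0.5006·4.038=2.021; a1+a2=1.561 < 2.021 ≤ a1+…+a3=3.271 → R3 fires; Y=2 C=1 X=13 A=2
Draw 9: a1=0.154, a2=0.938, a3=1.140, a4=0.238, a5=0.410, a0=2.880; τ=−ln(0.4688)/2.880=0.263 → t=1.702 > T=1.63: stop.
Read off X at T=1.63: 13

X at T = 13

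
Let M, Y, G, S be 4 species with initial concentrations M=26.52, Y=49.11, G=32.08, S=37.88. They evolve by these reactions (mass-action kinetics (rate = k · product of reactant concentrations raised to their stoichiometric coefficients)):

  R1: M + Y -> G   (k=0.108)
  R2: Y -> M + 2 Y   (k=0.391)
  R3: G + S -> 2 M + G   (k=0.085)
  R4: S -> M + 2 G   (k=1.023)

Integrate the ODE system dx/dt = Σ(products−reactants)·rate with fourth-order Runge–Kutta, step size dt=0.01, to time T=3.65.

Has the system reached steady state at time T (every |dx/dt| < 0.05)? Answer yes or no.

Steady state at T: yes

RK4 with dt=0.01: 365 steps to T=3.65. Trajectory (selected grid times):
t=0.00: M=26.52 Y=49.11 G=32.08 S=37.88
t=0.41: M=50.41 Y=8.31 G=89.55 S=2.37
t=0.81: M=47.63 Y=1.17 G=97.79 S=0.06
t=1.22: M=46.74 Y=0.17 G=98.88 S=0.00
t=1.62: M=46.60 Y=0.03 G=99.04 S=0.00
t=2.03: M=46.58 Y=0.00 G=99.06 S=0.00
t=2.43: M=46.58 Y=0.00 G=99.07 S=0.00
t=2.84: M=46.58 Y=0.00 G=99.07 S=0.00
t=3.24: M=46.58 Y=0.00 G=99.07 S=0.00
t=3.65: M=46.58 Y=0.00 G=99.07 S=0.00
Rates at T: R1=0.0000, R2=0.0000, R3=0.0000, R4=0.0000
dx/dt at T (Σ net stoichiometry × rate): M=-0.0000, Y=-0.0000, G=+0.0000, S=-0.0000
Largest |dx/dt| is |+0.0000| (G) < 0.05 → steady.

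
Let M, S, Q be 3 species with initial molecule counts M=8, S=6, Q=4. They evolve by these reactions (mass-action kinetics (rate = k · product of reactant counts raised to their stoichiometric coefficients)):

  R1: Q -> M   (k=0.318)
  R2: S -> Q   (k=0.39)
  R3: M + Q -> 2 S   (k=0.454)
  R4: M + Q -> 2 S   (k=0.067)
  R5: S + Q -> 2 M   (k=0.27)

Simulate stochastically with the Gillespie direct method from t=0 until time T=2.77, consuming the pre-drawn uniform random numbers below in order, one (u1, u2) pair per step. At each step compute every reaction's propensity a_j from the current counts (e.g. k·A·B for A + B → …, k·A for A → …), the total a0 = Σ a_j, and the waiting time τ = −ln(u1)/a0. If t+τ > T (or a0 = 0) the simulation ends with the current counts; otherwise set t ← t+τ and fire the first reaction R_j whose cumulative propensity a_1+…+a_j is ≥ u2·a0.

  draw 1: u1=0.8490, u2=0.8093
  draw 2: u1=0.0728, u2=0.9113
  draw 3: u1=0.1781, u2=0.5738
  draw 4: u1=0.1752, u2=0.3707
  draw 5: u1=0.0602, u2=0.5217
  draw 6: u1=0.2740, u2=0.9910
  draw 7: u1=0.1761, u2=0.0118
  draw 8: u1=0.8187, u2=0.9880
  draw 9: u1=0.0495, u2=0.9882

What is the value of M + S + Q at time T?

Check how each reaction changes W = M + S + Q (weight of products minus weight of reactants):
R1: Q -> M: (1·1) − (1·1) = 1 − 1 = 0
R2: S -> Q: (1·1) − (1·1) = 1 − 1 = 0
R3: M + Q -> 2 S: (1·2) − (1·1 + 1·1) = 2 − 2 = 0
R4: M + Q -> 2 S: (1·2) − (1·1 + 1·1) = 2 − 2 = 0
R5: S + Q -> 2 M: (1·2) − (1·1 + 1·1) = 2 − 2 = 0
Every reaction leaves W unchanged, so W is conserved and no simulation is needed: W(T) = W(0) = 8 + 6 + 4 = 18

Value at T = 18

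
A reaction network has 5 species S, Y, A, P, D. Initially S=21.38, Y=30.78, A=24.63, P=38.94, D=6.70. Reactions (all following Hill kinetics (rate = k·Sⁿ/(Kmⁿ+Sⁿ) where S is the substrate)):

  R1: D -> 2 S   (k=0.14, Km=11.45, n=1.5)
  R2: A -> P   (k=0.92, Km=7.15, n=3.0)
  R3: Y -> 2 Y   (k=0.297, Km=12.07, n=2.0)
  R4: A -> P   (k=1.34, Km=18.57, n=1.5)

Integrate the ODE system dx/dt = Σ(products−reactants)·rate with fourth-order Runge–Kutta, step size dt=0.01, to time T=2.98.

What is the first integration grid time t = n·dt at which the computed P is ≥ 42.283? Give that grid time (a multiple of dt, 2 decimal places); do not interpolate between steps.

RK4 with dt=0.01: 298 steps to T=2.98. Trajectory (selected grid times):
t=0.00: S=21.38 Y=30.78 A=24.63 P=38.94 D=6.70
t=0.33: S=21.41 Y=30.86 A=24.07 P=39.50 D=6.69
t=0.66: S=21.44 Y=30.95 A=23.51 P=40.06 D=6.67
t=0.99: S=21.47 Y=31.04 A=22.96 P=40.61 D=6.66
t=1.32: S=21.49 Y=31.12 A=22.41 P=41.16 D=6.64
t=1.66: S=21.52 Y=31.21 A=21.85 P=41.72 D=6.63
t=1.99: S=21.55 Y=31.29 A=21.31 P=42.26 D=6.61
t=2.00: S=21.55 Y=31.30 A=21.29 P=42.28 D=6.61
t=2.01: S=21.55 Y=31.30 A=21.28 P=42.29 D=6.61
t=2.32: S=21.58 Y=31.38 A=20.78 P=42.79 D=6.60
t=2.65: S=21.61 Y=31.46 A=20.25 P=43.32 D=6.59
t=2.98: S=21.64 Y=31.55 A=19.72 P=43.85 D=6.57
P(2.00)=42.275 < 42.283 but P(2.01)=42.292 ≥ 42.283, so the first grid time is t=2.01.

Threshold first reached at t = 2.01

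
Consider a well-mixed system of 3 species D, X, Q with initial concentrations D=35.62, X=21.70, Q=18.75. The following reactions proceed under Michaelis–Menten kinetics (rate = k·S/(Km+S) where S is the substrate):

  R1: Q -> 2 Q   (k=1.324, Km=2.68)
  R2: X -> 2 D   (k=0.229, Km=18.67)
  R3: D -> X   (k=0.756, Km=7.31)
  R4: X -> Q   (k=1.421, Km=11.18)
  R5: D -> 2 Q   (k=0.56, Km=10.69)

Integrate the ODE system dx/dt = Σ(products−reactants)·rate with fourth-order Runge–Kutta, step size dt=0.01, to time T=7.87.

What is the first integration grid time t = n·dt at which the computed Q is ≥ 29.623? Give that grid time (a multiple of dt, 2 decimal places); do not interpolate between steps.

RK4 with dt=0.01: 787 steps to T=7.87. Trajectory (selected grid times):
t=0.00: D=35.62 X=21.70 Q=18.75
t=0.87: D=34.91 X=21.32 Q=21.33
t=1.75: D=34.20 X=20.95 Q=23.94
t=2.62: D=33.50 X=20.58 Q=26.52
t=3.50: D=32.79 X=20.21 Q=29.14
t=3.66: D=32.67 X=20.15 Q=29.62
t=3.67: D=32.66 X=20.14 Q=29.65
t=4.37: D=32.10 X=19.85 Q=31.73
t=5.25: D=31.39 X=19.49 Q=34.34
t=6.12: D=30.70 X=19.14 Q=36.92
t=7.00: D=30.01 X=18.79 Q=39.52
t=7.87: D=29.32 X=18.45 Q=42.09
Q(3.66)=29.616 < 29.623 but Q(3.67)=29.646 ≥ 29.623, so the first grid time is t=3.67.

Threshold first reached at t = 3.67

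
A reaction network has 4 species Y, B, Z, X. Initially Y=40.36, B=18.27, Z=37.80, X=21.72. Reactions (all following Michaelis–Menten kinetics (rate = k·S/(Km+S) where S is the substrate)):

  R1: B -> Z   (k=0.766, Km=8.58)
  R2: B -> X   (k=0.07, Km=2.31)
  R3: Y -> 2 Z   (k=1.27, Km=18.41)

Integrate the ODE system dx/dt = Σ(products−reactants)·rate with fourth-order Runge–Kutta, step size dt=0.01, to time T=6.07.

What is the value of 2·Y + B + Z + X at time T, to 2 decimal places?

Check how each reaction changes W = 2·Y + B + Z + X (weight of products minus weight of reactants):
R1: B -> Z: (1·1) − (1·1) = 1 − 1 = 0
R2: B -> X: (1·1) − (1·1) = 1 − 1 = 0
R3: Y -> 2 Z: (1·2) − (2·1) = 2 − 2 = 0
Every reaction leaves W unchanged, so W is conserved and no simulation is needed: W(T) = W(0) = 2·40.36 + 18.27 + 37.80 + 21.72 = 158.51

Value at T = 158.51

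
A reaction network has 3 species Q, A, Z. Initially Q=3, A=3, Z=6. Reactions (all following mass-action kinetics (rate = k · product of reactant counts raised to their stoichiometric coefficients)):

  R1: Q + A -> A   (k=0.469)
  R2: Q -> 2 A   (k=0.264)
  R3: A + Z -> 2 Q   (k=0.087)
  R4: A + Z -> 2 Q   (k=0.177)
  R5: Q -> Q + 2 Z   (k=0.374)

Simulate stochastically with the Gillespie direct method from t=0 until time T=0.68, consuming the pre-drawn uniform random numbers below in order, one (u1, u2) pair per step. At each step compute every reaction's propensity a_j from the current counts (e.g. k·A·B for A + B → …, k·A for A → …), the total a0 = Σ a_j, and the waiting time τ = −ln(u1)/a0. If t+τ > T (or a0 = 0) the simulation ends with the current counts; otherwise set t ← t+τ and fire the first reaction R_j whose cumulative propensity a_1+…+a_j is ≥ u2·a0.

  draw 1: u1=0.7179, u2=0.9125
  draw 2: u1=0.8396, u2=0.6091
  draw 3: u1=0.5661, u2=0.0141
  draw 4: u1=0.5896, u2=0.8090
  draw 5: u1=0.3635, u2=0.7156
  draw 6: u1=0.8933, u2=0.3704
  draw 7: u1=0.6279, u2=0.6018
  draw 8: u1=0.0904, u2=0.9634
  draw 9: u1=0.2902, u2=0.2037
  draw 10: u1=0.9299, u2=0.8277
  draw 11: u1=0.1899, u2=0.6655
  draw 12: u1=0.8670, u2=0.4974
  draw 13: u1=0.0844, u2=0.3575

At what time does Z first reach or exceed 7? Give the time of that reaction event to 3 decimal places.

Threshold first reached at t = 0.030

t=0.000: Q=3 A=3 Z=6
Draw 1: a1=4.221, a2=0.792, a3=1.566, a4=3.186, a5=1.122, a0=10.887; τ=−ln(0.7179)/10.887=0.030 → t=0.030; u2·a0=0.9125·10.887=9.934; a1+…+a4=9.765 < 9.934 ≤ a1+…+a5=10.887 → R5 fires; Q=3 A=3 Z=8
Draw 2: a1=4.221, a2=0.792, a3=2.088, a4=4.248, a5=1.122, a0=12.471; τ=−ln(0.8396)/12.471=0.014 → t=0.044; u2·a0=0.6091·12.471=7.596; a1+…+a3=7.101 < 7.596 ≤ a1+…+a4=11.349 → R4 fires; Q=5 A=2 Z=7
Draw 3: a1=4.690, a2=1.320, a3=1.218, a4=2.478, a5=1.870, a0=11.576; τ=−ln(0.5661)/11.576=0.049 → t=0.094; u2·a0=0.0141·11.576=0.163 ≤ a1=4.690 → R1 fires; Q=4 A=2 Z=7
Draw 4: a1=3.752, a2=1.056, a3=1.218, a4=2.478, a5=1.496, a0=10.000; τ=−ln(0.5896)/10.000=0.053 → t=0.146; u2·a0=0.8090·10.000=8.090; a1+…+a3=6.026 < 8.090 ≤ a1+…+a4=8.504 → R4 fires; Q=6 A=1 Z=6
Draw 5: a1=2.814, a2=1.584, a3=0.522, a4=1.062, a5=2.244, a0=8.226; τ=−ln(0.3635)/8.226=0.123 → t=0.269; u2·a0=0.7156·8.226=5.887; a1+…+a3=4.920 < 5.887 ≤ a1+…+a4=5.982 → R4 fires; Q=8 A=0 Z=5
Draw 6: a1=0.000, a2=2.112, a3=0.000, a4=0.000, a5=2.992, a0=5.104; τ=−ln(0.8933)/5.104=0.022 → t=0.292; u2·a0=0.3704·5.104=1.891; a1=0.000 < 1.891 ≤ a1+a2=2.112 → R2 fires; Q=7 A=2 Z=5
Draw 7: a1=6.566, a2=1.848, a3=0.870, a4=1.770, a5=2.618, a0=13.672; τ=−ln(0.6279)/13.672=0.034 → t=0.326; u2·a0=0.6018·13.672=8.228; a1=6.566 < 8.228 ≤ a1+a2=8.414 → R2 fires; Q=6 A=4 Z=5
Draw 8: a1=11.256, a2=1.584, a3=1.740, a4=3.540, a5=2.244, a0=20.364; τ=−ln(0.0904)/20.364=0.118 → t=0.444; u2·a0=0.9634·20.364=19.619; a1+…+a4=18.120 < 19.619 ≤ a1+…+a5=20.364 → R5 fires; Q=6 A=4 Z=7
Draw 9: a1=11.256, a2=1.584, a3=2.436, a4=4.956, a5=2.244, a0=22.476; τ=−ln(0.2902)/22.476=0.055 → t=0.499; u2·a0=0.2037·22.476=4.578 ≤ a1=11.256 → R1 fires; Q=5 A=4 Z=7
Draw 10: a1=9.380, a2=1.320, a3=2.436, a4=4.956, a5=1.870, a0=19.962; τ=−ln(0.9299)/19.962=0.004 → t=0.502; u2·a0=0.8277·19.962=16.523; a1+…+a3=13.136 < 16.523 ≤ a1+…+a4=18.092 → R4 fires; Q=7 A=3 Z=6
Draw 11: a1=9.849, a2=1.848, a3=1.566, a4=3.186, a5=2.618, a0=19.067; τ=−ln(0.1899)/19.067=0.087 → t=0.589; u2·a0=0.6655·19.067=12.689; a1+a2=11.697 < 12.689 ≤ a1+…+a3=13.263 → R3 fires; Q=9 A=2 Z=5
Draw 12: a1=8.442, a2=2.376, a3=0.870, a4=1.770, a5=3.366, a0=16.824; τ=−ln(0.8670)/16.824=0.008 → t=0.598; u2·a0=0.4974·16.824=8.368 ≤ a1=8.442 → R1 fires; Q=8 A=2 Z=5
Draw 13: a1=7.504, a2=2.112, a3=0.870, a4=1.770, a5=2.992, a0=15.248; τ=−ln(0.0844)/15.248=0.162 → t=0.760 > T=0.68: stop.
Z first becomes ≥ 7 when it reaches 8 at the event at t=0.030.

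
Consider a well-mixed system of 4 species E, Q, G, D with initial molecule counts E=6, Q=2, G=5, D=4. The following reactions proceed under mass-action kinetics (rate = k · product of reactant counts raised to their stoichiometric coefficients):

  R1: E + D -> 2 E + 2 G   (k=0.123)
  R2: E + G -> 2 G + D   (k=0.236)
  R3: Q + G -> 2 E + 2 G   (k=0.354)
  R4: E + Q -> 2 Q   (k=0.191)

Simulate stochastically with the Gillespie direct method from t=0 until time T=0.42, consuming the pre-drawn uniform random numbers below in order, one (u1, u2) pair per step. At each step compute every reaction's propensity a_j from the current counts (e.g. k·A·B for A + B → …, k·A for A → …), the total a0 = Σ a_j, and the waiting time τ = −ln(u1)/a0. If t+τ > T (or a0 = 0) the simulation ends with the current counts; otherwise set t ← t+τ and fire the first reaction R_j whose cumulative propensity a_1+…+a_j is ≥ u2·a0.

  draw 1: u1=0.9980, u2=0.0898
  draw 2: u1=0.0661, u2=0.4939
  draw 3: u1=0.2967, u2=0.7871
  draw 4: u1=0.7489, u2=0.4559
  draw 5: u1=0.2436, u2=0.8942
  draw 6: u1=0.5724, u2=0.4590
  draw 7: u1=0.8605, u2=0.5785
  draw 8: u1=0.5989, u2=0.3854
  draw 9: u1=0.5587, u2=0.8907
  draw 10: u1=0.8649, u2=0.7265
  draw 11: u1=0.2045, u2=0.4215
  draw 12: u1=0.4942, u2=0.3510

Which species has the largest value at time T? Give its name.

Dominant species at T: G

t=0.000: E=6 Q=2 G=5 D=4
Draw 1: a1=2.952, a2=7.080, a3=3.540, a4=2.292, a0=15.864; τ=−ln(0.9980)/15.864=0.000 → t=0.000; u2·a0=0.0898·15.864=1.425 ≤ a1=2.952 → R1 fires; E=7 Q=2 G=7 D=3
Draw 2: a1=2.583, a2=11.564, a3=4.956, a4=2.674, a0=21.777; τ=−ln(0.0661)/21.777=0.125 → t=0.125; u2·a0=0.4939·21.777=10.756; a1=2.583 < 10.756 ≤ a1+a2=14.147 → R2 fires; E=6 Q=2 G=8 D=4
Draw 3: a1=2.952, a2=11.328, a3=5.664, a4=2.292, a0=22.236; τ=−ln(0.2967)/22.236=0.055 → t=0.180; u2·a0=0.7871·22.236=17.502; a1+a2=14.280 < 17.502 ≤ a1+…+a3=19.944 → R3 fires; E=8 Q=1 G=9 D=4
Draw 4: a1=3.936, a2=16.992, a3=3.186, a4=1.528, a0=25.642; τ=−ln(0.7489)/25.642=0.011 → t=0.191; u2·a0=0.4559·25.642=11.690; a1=3.936 < 11.690 ≤ a1+a2=20.928 → R2 fires; E=7 Q=1 G=10 D=5
Draw 5: a1=4.305, a2=16.520, a3=3.540, a4=1.337, a0=25.702; τ=−ln(0.2436)/25.702=0.055 → t=0.246; u2·a0=0.8942·25.702=22.983; a1+a2=20.825 < 22.983 ≤ a1+…+a3=24.365 → R3 fires; E=9 Q=0 G=11 D=5
Draw 6: a1=5.535, a2=23.364, a3=0.000, a4=0.000, a0=28.899; τ=−ln(0.5724)/28.899=0.019 → t=0.265; u2·a0=0.4590·28.899=13.265; a1=5.535 < 13.265 ≤ a1+a2=28.899 → R2 fires; E=8 Q=0 G=12 D=6
Draw 7: a1=5.904, a2=22.656, a3=0.000, a4=0.000, a0=28.560; τ=−ln(0.8605)/28.560=0.005 → t=0.270; u2·a0=0.5785·28.560=16.522; a1=5.904 < 16.522 ≤ a1+a2=28.560 → R2 fires; E=7 Q=0 G=13 D=7
Draw 8: a1=6.027, a2=21.476, a3=0.000, a4=0.000, a0=27.503; τ=−ln(0.5989)/27.503=0.019 → t=0.289; u2·a0=0.3854·27.503=10.600; a1=6.027 < 10.600 ≤ a1+a2=27.503 → R2 fires; E=6 Q=0 G=14 D=8
Draw 9: a1=5.904, a2=19.824, a3=0.000, a4=0.000, a0=25.728; τ=−ln(0.5587)/25.728=0.023 → t=0.312; u2·a0=0.8907·25.728=22.916; a1=5.904 < 22.916 ≤ a1+a2=25.728 → R2 fires; E=5 Q=0 G=15 D=9
Draw 10: a1=5.535, a2=17.700, a3=0.000, a4=0.000, a0=23.235; τ=−ln(0.8649)/23.235=0.006 → t=0.318; u2·a0=0.7265·23.235=16.880; a1=5.535 < 16.880 ≤ a1+a2=23.235 → R2 fires; E=4 Q=0 G=16 D=10
Draw 11: a1=4.920, a2=15.104, a3=0.000, a4=0.000, a0=20.024; τ=−ln(0.2045)/20.024=0.079 → t=0.397; u2·a0=0.4215·20.024=8.440; a1=4.920 < 8.440 ≤ a1+a2=20.024 → R2 fires; E=3 Q=0 G=17 D=11
Draw 12: a1=4.059, a2=12.036, a3=0.000, a4=0.000, a0=16.095; τ=−ln(0.4942)/16.095=0.044 → t=0.441 > T=0.42: stop.
At T=0.42: E=3 Q=0 G=17 D=11; the largest is G.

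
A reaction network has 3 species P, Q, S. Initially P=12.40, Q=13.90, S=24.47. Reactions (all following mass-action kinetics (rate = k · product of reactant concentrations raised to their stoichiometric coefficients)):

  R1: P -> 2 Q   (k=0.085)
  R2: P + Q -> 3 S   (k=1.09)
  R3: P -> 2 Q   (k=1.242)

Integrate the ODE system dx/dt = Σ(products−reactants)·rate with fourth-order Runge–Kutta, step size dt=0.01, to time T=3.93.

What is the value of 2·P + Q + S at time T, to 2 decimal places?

Value at T = 63.17

Check how each reaction changes W = 2·P + Q + S (weight of products minus weight of reactants):
R1: P -> 2 Q: (1·2) − (2·1) = 2 − 2 = 0
R2: P + Q -> 3 S: (1·3) − (2·1 + 1·1) = 3 − 3 = 0
R3: P -> 2 Q: (1·2) − (2·1) = 2 − 2 = 0
Every reaction leaves W unchanged, so W is conserved and no simulation is needed: W(T) = W(0) = 2·12.40 + 13.90 + 24.47 = 63.17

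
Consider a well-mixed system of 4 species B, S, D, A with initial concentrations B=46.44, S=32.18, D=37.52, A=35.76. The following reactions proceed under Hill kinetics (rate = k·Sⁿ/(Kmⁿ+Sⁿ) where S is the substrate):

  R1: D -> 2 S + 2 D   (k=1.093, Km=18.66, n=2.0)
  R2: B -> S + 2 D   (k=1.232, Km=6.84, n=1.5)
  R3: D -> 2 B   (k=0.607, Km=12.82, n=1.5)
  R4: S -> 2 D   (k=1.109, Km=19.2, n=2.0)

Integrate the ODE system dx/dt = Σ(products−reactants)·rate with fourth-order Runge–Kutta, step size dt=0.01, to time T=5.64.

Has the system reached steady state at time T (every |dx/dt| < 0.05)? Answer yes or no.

RK4 with dt=0.01: 564 steps to T=5.64. Trajectory (selected grid times):
t=0.00: B=46.44 S=32.18 D=37.52 A=35.76
t=0.63: B=46.35 S=33.51 D=40.27 A=35.76
t=1.25: B=46.27 S=34.84 D=43.00 A=35.76
t=1.88: B=46.20 S=36.21 D=45.81 A=35.76
t=2.51: B=46.13 S=37.58 D=48.64 A=35.76
t=3.13: B=46.08 S=38.94 D=51.44 A=35.76
t=3.76: B=46.02 S=40.34 D=54.31 A=35.76
t=4.39: B=45.98 S=41.74 D=57.20 A=35.76
t=5.01: B=45.94 S=43.12 D=60.06 A=35.76
t=5.64: B=45.90 S=44.53 D=62.98 A=35.76
Rates at T: R1=1.0048, R2=1.1650, R3=0.5559, R4=0.9351
dx/dt at T (Σ net stoichiometry × rate): B=-0.0531, S=+2.2395, D=+4.6491, A=+0.0000
Largest |dx/dt| is |+4.6491| (D) ≥ 0.05 → not steady.

Steady state at T: no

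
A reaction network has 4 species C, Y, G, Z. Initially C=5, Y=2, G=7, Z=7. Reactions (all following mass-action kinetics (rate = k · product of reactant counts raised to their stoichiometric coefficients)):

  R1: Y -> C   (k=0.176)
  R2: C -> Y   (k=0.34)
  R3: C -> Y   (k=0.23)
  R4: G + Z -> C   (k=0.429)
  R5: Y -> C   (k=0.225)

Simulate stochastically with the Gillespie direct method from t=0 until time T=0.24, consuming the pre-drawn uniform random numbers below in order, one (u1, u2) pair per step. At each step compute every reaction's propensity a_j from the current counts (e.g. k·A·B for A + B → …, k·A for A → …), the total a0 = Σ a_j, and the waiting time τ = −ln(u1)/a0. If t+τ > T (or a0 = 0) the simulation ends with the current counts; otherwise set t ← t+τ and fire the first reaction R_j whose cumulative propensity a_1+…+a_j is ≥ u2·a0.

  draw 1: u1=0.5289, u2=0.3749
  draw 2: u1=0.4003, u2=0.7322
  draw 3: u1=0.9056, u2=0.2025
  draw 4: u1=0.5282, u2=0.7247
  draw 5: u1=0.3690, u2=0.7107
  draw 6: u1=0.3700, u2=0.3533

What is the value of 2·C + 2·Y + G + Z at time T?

Check how each reaction changes W = 2·C + 2·Y + G + Z (weight of products minus weight of reactants):
R1: Y -> C: (2·1) − (2·1) = 2 − 2 = 0
R2: C -> Y: (2·1) − (2·1) = 2 − 2 = 0
R3: C -> Y: (2·1) − (2·1) = 2 − 2 = 0
R4: G + Z -> C: (2·1) − (1·1 + 1·1) = 2 − 2 = 0
R5: Y -> C: (2·1) − (2·1) = 2 − 2 = 0
Every reaction leaves W unchanged, so W is conserved and no simulation is needed: W(T) = W(0) = 2·5 + 2·2 + 7 + 7 = 28

Value at T = 28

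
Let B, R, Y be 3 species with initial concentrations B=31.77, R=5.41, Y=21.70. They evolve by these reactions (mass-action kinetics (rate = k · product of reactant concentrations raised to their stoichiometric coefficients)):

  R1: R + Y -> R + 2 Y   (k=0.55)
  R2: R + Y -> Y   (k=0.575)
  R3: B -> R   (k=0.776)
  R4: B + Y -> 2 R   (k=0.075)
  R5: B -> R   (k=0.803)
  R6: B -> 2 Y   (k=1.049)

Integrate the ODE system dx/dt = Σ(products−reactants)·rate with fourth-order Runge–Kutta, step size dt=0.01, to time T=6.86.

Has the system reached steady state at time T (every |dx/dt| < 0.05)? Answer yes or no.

Steady state at T: yes

RK4 with dt=0.01: 686 steps to T=6.86. Trajectory (selected grid times):
t=0.00: B=31.77 R=5.41 Y=21.70
t=0.76: B=0.22 R=0.09 Y=62.57
t=1.52: B=0.00 R=0.00 Y=62.89
t=2.29: B=0.00 R=0.00 Y=62.89
t=3.05: B=0.00 R=0.00 Y=62.89
t=3.81: B=0.00 R=0.00 Y=62.89
t=4.57: B=0.00 R=0.00 Y=62.89
t=5.34: B=0.00 R=0.00 Y=62.89
t=6.10: B=0.00 R=0.00 Y=62.89
t=6.86: B=0.00 R=0.00 Y=62.89
Rates at T: R1=0.0000, R2=0.0000, R3=0.0000, R4=0.0000, R5=0.0000, R6=0.0000
dx/dt at T (Σ net stoichiometry × rate): B=-0.0000, R=-0.0000, Y=+0.0000
Largest |dx/dt| is |+0.0000| (Y) < 0.05 → steady.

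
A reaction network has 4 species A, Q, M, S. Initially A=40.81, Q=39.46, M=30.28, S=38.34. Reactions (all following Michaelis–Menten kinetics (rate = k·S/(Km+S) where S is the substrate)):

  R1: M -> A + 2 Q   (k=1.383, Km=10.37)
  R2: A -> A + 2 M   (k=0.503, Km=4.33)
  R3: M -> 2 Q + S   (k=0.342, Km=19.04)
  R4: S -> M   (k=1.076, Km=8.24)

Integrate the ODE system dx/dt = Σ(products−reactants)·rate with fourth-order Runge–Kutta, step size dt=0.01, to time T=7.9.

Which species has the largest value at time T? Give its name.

Dominant species at T: Q

RK4 with dt=0.01: 790 steps to T=7.9. Trajectory (selected grid times):
t=0.00: A=40.81 Q=39.46 M=30.28 S=38.34
t=0.88: A=41.72 Q=41.65 M=30.77 S=37.75
t=1.76: A=42.63 Q=43.84 M=31.25 S=37.16
t=2.63: A=43.54 Q=46.03 M=31.72 S=36.58
t=3.51: A=44.45 Q=48.24 M=32.19 S=35.99
t=4.39: A=45.38 Q=50.46 M=32.65 S=35.41
t=5.27: A=46.30 Q=52.70 M=33.11 S=34.84
t=6.14: A=47.22 Q=54.91 M=33.56 S=34.27
t=7.02: A=48.15 Q=57.16 M=34.01 S=33.70
t=7.90: A=49.08 Q=59.41 M=34.46 S=33.14
At T=7.9: A=49.08 Q=59.41 M=34.46 S=33.14; the largest is Q.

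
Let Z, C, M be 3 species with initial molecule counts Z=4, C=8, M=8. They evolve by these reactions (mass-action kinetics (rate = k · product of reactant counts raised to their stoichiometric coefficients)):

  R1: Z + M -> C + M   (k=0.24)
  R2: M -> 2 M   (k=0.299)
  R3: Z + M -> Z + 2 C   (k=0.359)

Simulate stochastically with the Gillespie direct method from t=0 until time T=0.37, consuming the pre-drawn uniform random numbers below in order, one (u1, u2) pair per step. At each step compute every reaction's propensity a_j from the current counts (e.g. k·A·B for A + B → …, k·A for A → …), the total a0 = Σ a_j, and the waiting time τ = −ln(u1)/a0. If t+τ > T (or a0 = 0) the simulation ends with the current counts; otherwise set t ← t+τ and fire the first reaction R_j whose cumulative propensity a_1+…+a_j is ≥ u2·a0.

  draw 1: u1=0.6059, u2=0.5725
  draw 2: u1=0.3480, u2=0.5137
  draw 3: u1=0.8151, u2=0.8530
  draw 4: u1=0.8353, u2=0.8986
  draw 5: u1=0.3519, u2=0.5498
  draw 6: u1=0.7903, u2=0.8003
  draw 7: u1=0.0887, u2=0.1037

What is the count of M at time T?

M at T = 2

t=0.000: Z=4 C=8 M=8
Draw 1: a1=7.680, a2=2.392, a3=11.488, a0=21.560; τ=−ln(0.6059)/21.560=0.023 → t=0.023; u2·a0=0.5725·21.560=12.343; a1+a2=10.072 < 12.343 ≤ a1+…+a3=21.560 → R3 fires; Z=4 C=10 M=7
Draw 2: a1=6.720, a2=2.093, a3=10.052, a0=18.865; τ=−ln(0.3480)/18.865=0.056 → t=0.079; u2·a0=0.5137·18.865=9.691; a1+a2=8.813 < 9.691 ≤ a1+…+a3=18.865 → R3 fires; Z=4 C=12 M=6
Draw 3: a1=5.760, a2=1.794, a3=8.616, a0=16.170; τ=−ln(0.8151)/16.170=0.013 → t=0.092; u2·a0=0.8530·16.170=13.793; a1+a2=7.554 < 13.793 ≤ a1+…+a3=16.170 → R3 fires; Z=4 C=14 M=5
Draw 4: a1=4.800, a2=1.495, a3=7.180, a0=13.475; τ=−ln(0.8353)/13.475=0.013 → t=0.105; u2·a0=0.8986·13.475=12.109; a1+a2=6.295 < 12.109 ≤ a1+…+a3=13.475 → R3 fires; Z=4 C=16 M=4
Draw 5: a1=3.840, a2=1.196, a3=5.744, a0=10.780; τ=−ln(0.3519)/10.780=0.097 → t=0.202; u2·a0=0.5498·10.780=5.927; a1+a2=5.036 < 5.927 ≤ a1+…+a3=10.780 → R3 fires; Z=4 C=18 M=3
Draw 6: a1=2.880, a2=0.897, a3=4.308, a0=8.085; τ=−ln(0.7903)/8.085=0.029 → t=0.231; u2·a0=0.8003·8.085=6.470; a1+a2=3.777 < 6.470 ≤ a1+…+a3=8.085 → R3 fires; Z=4 C=20 M=2
Draw 7: a1=1.920, a2=0.598, a3=2.872, a0=5.390; τ=−ln(0.0887)/5.390=0.449 → t=0.681 > T=0.37: stop.
Read off M at T=0.37: 2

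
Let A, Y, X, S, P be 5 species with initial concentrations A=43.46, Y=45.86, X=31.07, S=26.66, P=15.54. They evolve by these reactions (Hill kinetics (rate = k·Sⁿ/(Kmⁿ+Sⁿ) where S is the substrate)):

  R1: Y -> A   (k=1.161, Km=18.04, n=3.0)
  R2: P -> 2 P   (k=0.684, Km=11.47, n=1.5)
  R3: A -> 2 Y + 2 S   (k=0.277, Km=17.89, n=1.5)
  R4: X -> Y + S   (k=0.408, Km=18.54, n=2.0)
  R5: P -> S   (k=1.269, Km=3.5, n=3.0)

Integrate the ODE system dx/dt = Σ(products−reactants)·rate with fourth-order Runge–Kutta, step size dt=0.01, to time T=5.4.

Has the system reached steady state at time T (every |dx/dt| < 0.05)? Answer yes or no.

Steady state at T: no

RK4 with dt=0.01: 540 steps to T=5.4. Trajectory (selected grid times):
t=0.00: A=43.46 Y=45.86 X=31.07 S=26.66 P=15.54
t=0.60: A=43.98 Y=45.65 X=30.89 S=27.86 P=15.04
t=1.20: A=44.51 Y=45.44 X=30.71 S=29.05 P=14.53
t=1.80: A=45.03 Y=45.22 X=30.53 S=30.25 P=14.02
t=2.40: A=45.55 Y=45.01 X=30.35 S=31.44 P=13.50
t=3.00: A=46.07 Y=44.81 X=30.17 S=32.63 P=12.98
t=3.60: A=46.59 Y=44.60 X=30.00 S=33.82 P=12.46
t=4.20: A=47.11 Y=44.39 X=29.82 S=35.01 P=11.93
t=4.80: A=47.63 Y=44.18 X=29.64 S=36.20 P=11.39
t=5.40: A=48.15 Y=43.98 X=29.47 S=37.39 P=10.86
Rates at T: R1=1.0860, R2=0.3279, R3=0.2258, R4=0.2923, R5=1.2278
dx/dt at T (Σ net stoichiometry × rate): A=+0.8602, Y=-0.3421, X=-0.2923, S=+1.9718, P=-0.9000
Largest |dx/dt| is |+1.9718| (S) ≥ 0.05 → not steady.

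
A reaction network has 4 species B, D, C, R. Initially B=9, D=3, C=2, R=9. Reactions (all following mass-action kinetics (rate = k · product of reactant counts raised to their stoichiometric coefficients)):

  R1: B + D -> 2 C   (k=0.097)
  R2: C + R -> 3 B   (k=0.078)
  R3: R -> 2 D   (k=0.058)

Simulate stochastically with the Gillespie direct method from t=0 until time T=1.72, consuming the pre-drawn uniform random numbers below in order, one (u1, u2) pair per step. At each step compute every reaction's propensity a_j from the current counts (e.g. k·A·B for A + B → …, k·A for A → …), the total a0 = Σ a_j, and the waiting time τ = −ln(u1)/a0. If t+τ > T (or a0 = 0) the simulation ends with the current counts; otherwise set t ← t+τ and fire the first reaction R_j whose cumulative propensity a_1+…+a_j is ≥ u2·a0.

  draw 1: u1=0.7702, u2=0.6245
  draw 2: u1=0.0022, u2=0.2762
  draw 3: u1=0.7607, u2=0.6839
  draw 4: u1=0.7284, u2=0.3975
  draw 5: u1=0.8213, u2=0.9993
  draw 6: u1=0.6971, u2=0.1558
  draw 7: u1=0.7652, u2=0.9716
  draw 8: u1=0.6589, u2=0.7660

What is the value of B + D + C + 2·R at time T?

Value at T = 32

Check how each reaction changes W = B + D + C + 2·R (weight of products minus weight of reactants):
R1: B + D -> 2 C: (1·2) − (1·1 + 1·1) = 2 − 2 = 0
R2: C + R -> 3 B: (1·3) − (1·1 + 2·1) = 3 − 3 = 0
R3: R -> 2 D: (1·2) − (2·1) = 2 − 2 = 0
Every reaction leaves W unchanged, so W is conserved and no simulation is needed: W(T) = W(0) = 9 + 3 + 2 + 2·9 = 32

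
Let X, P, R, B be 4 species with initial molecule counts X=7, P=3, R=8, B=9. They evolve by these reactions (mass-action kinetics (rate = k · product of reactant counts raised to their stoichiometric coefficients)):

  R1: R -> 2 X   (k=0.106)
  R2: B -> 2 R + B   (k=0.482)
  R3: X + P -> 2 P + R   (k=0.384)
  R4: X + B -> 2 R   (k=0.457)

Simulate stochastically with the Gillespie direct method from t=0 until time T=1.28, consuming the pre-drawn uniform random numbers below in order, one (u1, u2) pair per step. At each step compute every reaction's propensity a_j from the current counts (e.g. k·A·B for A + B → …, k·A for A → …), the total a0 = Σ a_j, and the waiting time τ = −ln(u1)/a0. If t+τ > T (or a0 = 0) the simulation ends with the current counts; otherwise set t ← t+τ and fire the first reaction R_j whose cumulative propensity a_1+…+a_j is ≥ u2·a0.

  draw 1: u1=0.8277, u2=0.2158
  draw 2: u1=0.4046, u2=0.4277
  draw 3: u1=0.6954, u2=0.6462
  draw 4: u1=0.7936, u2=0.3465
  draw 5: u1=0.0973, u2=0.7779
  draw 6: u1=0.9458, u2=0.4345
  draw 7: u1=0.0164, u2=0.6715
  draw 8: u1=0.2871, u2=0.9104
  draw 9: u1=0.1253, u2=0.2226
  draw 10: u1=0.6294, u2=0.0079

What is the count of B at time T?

B at T = 6

t=0.000: X=7 P=3 R=8 B=9
Draw 1: a1=0.848, a2=4.338, a3=8.064, a4=28.791, a0=42.041; τ=−ln(0.8277)/42.041=0.004 → t=0.004; u2·a0=0.2158·42.041=9.072; a1+a2=5.186 < 9.072 ≤ a1+…+a3=13.250 → R3 fires; X=6 P=4 R=9 B=9
Draw 2: a1=0.954, a2=4.338, a3=9.216, a4=24.678, a0=39.186; τ=−ln(0.4046)/39.186=0.023 → t=0.028; u2·a0=0.4277·39.186=16.760; a1+…+a3=14.508 < 16.760 ≤ a1+…+a4=39.186 → R4 fires; X=5 P=4 R=11 B=8
Draw 3: a1=1.166, a2=3.856, a3=7.680, a4=18.280, a0=30.982; τ=−ln(0.6954)/30.982=0.012 → t=0.039; u2·a0=0.6462·30.982=20.021; a1+…+a3=12.702 < 20.021 ≤ a1+…+a4=30.982 → R4 fires; X=4 P=4 R=13 B=7
Draw 4: a1=1.378, a2=3.374, a3=6.144, a4=12.796, a0=23.692; τ=−ln(0.7936)/23.692=0.010 → t=0.049; u2·a0=0.3465·23.692=8.209; a1+a2=4.752 < 8.209 ≤ a1+…+a3=10.896 → R3 fires; X=3 P=5 R=14 B=7
Draw 5: a1=1.484, a2=3.374, a3=5.760, a4=9.597, a0=20.215; τ=−ln(0.0973)/20.215=0.115 → t=0.164; u2·a0=0.7779·20.215=15.725; a1+…+a3=10.618 < 15.725 ≤ a1+…+a4=20.215 → R4 fires; X=2 P=5 R=16 B=6
Draw 6: a1=1.696, a2=2.892, a3=3.840, a4=5.484, a0=13.912; τ=−ln(0.9458)/13.912=0.004 → t=0.168; u2·a0=0.4345·13.912=6.045; a1+a2=4.588 < 6.045 ≤ a1+…+a3=8.428 → R3 fires; X=1 P=6 R=17 B=6
Draw 7: a1=1.802, a2=2.892, a3=2.304, a4=2.742, a0=9.740; τ=−ln(0.0164)/9.740=0.422 → t=0.590; u2·a0=0.6715·9.740=6.540; a1+a2=4.694 < 6.540 ≤ a1+…+a3=6.998 → R3 fires; X=0 P=7 R=18 B=6
Draw 8: a1=1.908, a2=2.892, a3=0.000, a4=0.000, a0=4.800; τ=−ln(0.2871)/4.800=0.260 → t=0.850; u2·a0=0.9104·4.800=4.370; a1=1.908 < 4.370 ≤ a1+a2=4.800 → R2 fires; X=0 P=7 R=20 B=6
Draw 9: a1=2.120, a2=2.892, a3=0.000, a4=0.000, a0=5.012; τ=−ln(0.1253)/5.012=0.414 → t=1.265; u2·a0=0.2226·5.012=1.116 ≤ a1=2.120 → R1 fires; X=2 P=7 R=19 B=6
Draw 10: a1=2.014, a2=2.892, a3=5.376, a4=5.484, a0=15.766; τ=−ln(0.6294)/15.766=0.029 → t=1.294 > T=1.28: stop.
Read off B at T=1.28: 6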